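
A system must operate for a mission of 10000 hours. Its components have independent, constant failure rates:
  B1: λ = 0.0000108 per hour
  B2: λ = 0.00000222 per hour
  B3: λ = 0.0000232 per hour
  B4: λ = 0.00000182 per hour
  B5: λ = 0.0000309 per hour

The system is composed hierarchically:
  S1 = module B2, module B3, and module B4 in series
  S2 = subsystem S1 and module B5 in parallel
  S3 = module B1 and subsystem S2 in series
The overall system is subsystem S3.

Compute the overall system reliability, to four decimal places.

R(B1) = exp(−0.0000108 × 10000) = 0.897628
R(B2) = exp(−0.00000222 × 10000) = 0.978045
R(B3) = exp(−0.0000232 × 10000) = 0.792946
R(B4) = exp(−0.00000182 × 10000) = 0.981965
R(B5) = exp(−0.0000309 × 10000) = 0.734181
Series (B2, B3, and B4): 0.978045 × 0.792946 × 0.981965 = 0.761550
Parallel ([0.761550] and B5): 1 − (1 − 0.761550)(1 − 0.734181) = 0.936615
Series (B1 and [0.936615]): 0.897628 × 0.936615 = 0.8407

0.8407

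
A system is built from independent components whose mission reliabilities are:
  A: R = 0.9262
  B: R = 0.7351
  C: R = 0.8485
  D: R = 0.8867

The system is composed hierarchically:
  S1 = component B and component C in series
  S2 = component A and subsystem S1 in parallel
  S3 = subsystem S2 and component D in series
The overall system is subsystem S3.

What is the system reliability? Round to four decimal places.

0.8621

Series (B and C): 0.735100 × 0.848500 = 0.623732
Parallel (A and [0.623732]): 1 − (1 − 0.926200)(1 − 0.623732) = 0.972231
Series ([0.972231] and D): 0.972231 × 0.886700 = 0.8621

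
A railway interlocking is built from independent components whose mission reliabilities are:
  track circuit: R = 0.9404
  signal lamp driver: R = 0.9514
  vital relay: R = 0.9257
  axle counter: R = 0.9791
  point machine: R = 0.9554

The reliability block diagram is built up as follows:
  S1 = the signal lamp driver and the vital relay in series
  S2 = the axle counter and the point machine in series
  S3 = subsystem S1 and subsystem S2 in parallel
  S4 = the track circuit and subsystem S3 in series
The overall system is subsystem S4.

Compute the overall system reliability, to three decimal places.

Series (signal lamp driver and vital relay): 0.95140 × 0.92570 = 0.88071
Series (axle counter and point machine): 0.97910 × 0.95540 = 0.93543
Parallel ([0.88071] and [0.93543]): 1 − (1 − 0.88071)(1 − 0.93543) = 0.99230
Series (track circuit and [0.99230]): 0.94040 × 0.99230 = 0.933

0.933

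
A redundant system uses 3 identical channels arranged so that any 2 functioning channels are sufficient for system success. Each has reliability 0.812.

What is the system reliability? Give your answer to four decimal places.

0.9073

R = Σ_{i=2}^{3} C(3,i) p^i (1−p)^{3−i} with p = 0.812
C(3,2)·0.812^2·0.188^1 = 0.371870
C(3,3)·0.812^3·0.188^0 = 0.535387
Sum = 0.9073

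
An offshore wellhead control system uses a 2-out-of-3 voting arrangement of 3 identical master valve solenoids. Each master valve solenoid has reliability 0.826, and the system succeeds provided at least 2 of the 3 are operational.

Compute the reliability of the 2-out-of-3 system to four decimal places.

0.9197

R = Σ_{i=2}^{3} C(3,i) p^i (1−p)^{3−i} with p = 0.826
C(3,2)·0.826^2·0.174^1 = 0.356148
C(3,3)·0.826^3·0.174^0 = 0.563560
Sum = 0.9197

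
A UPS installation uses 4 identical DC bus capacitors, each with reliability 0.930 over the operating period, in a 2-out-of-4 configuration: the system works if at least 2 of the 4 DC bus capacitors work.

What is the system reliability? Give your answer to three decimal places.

R = Σ_{i=2}^{4} C(4,i) p^i (1−p)^{4−i} with p = 0.930
C(4,2)·0.930^2·0.070^2 = 0.02543
C(4,3)·0.930^3·0.070^1 = 0.22522
C(4,4)·0.930^4·0.070^0 = 0.74805
Sum = 0.999

0.999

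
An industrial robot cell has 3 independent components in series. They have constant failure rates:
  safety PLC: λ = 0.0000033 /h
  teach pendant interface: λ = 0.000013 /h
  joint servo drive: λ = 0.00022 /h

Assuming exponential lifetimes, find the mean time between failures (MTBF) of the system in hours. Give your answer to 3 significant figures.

Series of exponential components: λ_sys = Σ λ_i
λ_sys = 0.0000033 + 0.000013 + 0.00022 = 2.3630e-04 /h
MTBF = 1 / λ_sys = 4230 h

4230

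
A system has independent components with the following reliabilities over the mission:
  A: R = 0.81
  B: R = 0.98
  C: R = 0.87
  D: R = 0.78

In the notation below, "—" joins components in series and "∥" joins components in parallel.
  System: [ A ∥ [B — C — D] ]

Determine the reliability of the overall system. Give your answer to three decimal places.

Series (B, C, and D): 0.98000 × 0.87000 × 0.78000 = 0.66503
Parallel (A and [0.66503]): 1 − (1 − 0.81000)(1 − 0.66503) = 0.936

0.936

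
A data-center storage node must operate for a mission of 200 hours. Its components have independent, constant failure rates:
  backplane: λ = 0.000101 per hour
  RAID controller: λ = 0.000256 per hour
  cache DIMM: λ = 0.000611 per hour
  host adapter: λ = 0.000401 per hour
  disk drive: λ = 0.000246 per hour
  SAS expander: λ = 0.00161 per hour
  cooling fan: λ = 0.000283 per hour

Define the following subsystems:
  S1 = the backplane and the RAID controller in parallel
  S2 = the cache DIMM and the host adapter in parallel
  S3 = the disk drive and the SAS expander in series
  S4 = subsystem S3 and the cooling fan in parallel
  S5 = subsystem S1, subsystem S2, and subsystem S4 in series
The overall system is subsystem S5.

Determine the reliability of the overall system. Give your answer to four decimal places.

0.9732

R(backplane) = exp(−0.000101 × 200) = 0.980003
R(RAID controller) = exp(−0.000256 × 200) = 0.950089
R(cache DIMM) = exp(−0.000611 × 200) = 0.884971
R(host adapter) = exp(−0.000401 × 200) = 0.922932
R(disk drive) = exp(−0.000246 × 200) = 0.951991
R(SAS expander) = exp(−0.00161 × 200) = 0.724698
R(cooling fan) = exp(−0.000283 × 200) = 0.944972
Parallel (backplane and RAID controller): 1 − (1 − 0.980003)(1 − 0.950089) = 0.999002
Parallel (cache DIMM and host adapter): 1 − (1 − 0.884971)(1 − 0.922932) = 0.991135
Series (disk drive and SAS expander): 0.951991 × 0.724698 = 0.689906
Parallel ([0.689906] and cooling fan): 1 − (1 − 0.689906)(1 − 0.944972) = 0.982936
Series ([0.999002], [0.991135], and [0.982936]): 0.999002 × 0.991135 × 0.982936 = 0.9732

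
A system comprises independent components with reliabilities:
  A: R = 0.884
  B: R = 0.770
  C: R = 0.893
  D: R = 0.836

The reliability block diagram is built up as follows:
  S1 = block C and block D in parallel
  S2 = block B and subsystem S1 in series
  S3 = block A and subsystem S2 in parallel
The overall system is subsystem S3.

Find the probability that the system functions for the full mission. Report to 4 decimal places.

Parallel (C and D): 1 − (1 − 0.893000)(1 − 0.836000) = 0.982452
Series (B and [0.982452]): 0.770000 × 0.982452 = 0.756488
Parallel (A and [0.756488]): 1 − (1 − 0.884000)(1 − 0.756488) = 0.9718

0.9718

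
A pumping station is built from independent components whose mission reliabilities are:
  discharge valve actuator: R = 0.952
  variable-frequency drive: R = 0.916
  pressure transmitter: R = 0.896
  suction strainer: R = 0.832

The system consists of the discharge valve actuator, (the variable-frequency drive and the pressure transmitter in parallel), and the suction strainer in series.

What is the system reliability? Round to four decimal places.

Parallel (variable-frequency drive and pressure transmitter): 1 − (1 − 0.916000)(1 − 0.896000) = 0.991264
Series (discharge valve actuator, [0.991264], and suction strainer): 0.952000 × 0.991264 × 0.832000 = 0.7851

0.7851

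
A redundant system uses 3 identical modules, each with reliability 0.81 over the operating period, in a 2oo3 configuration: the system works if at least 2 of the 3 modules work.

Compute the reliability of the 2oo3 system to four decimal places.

0.9054

R = Σ_{i=2}^{3} C(3,i) p^i (1−p)^{3−i} with p = 0.81
C(3,2)·0.81^2·0.19^1 = 0.373977
C(3,3)·0.81^3·0.19^0 = 0.531441
Sum = 0.9054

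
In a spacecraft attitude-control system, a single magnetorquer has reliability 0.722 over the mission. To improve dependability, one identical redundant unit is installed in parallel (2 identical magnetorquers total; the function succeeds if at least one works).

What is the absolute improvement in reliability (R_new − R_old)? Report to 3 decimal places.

0.201

R_before = 0.722
R_after = 1 − (1 − 0.722)^2 = 0.923
ΔR = 0.923 − 0.722 = 0.201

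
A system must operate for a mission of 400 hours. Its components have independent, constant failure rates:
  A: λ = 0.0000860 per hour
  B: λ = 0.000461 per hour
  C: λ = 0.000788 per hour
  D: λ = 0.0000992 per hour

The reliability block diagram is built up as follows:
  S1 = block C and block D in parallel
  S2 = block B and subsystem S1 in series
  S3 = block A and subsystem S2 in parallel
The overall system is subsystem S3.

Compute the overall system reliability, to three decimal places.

R(A) = exp(−0.0000860 × 400) = 0.96618
R(B) = exp(−0.000461 × 400) = 0.83160
R(C) = exp(−0.000788 × 400) = 0.72964
R(D) = exp(−0.0000992 × 400) = 0.96110
Parallel (C and D): 1 − (1 − 0.72964)(1 − 0.96110) = 0.98948
Series (B and [0.98948]): 0.83160 × 0.98948 = 0.82285
Parallel (A and [0.82285]): 1 − (1 − 0.96618)(1 − 0.82285) = 0.994

0.994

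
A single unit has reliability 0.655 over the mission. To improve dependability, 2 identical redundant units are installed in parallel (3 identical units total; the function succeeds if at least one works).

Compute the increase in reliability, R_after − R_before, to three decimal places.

0.304

R_before = 0.655
R_after = 1 − (1 − 0.655)^3 = 0.959
ΔR = 0.959 − 0.655 = 0.304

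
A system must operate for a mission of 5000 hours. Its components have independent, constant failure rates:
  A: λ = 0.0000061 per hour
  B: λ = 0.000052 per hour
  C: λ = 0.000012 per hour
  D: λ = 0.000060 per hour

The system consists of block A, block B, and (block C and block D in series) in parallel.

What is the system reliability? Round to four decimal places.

R(A) = exp(−0.0000061 × 5000) = 0.969960
R(B) = exp(−0.000052 × 5000) = 0.771052
R(C) = exp(−0.000012 × 5000) = 0.941765
R(D) = exp(−0.000060 × 5000) = 0.740818
Series (C and D): 0.941765 × 0.740818 = 0.697676
Parallel (A, B, and [0.697676]): 1 − (1 − 0.969960)(1 − 0.771052)(1 − 0.697676) = 0.9979

0.9979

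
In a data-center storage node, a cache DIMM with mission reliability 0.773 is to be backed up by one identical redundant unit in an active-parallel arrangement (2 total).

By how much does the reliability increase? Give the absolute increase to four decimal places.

0.1755

R_before = 0.773
R_after = 1 − (1 − 0.773)^2 = 0.9485
ΔR = 0.9485 − 0.773 = 0.1755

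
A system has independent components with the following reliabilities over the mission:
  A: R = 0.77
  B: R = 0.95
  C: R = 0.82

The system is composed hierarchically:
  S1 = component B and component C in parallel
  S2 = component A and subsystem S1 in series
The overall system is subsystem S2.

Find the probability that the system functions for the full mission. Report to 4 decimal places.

0.7631

Parallel (B and C): 1 − (1 − 0.950000)(1 − 0.820000) = 0.991000
Series (A and [0.991000]): 0.770000 × 0.991000 = 0.7631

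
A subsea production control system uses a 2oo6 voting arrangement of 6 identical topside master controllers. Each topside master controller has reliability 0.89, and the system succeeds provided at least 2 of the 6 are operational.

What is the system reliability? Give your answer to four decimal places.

R = Σ_{i=2}^{6} C(6,i) p^i (1−p)^{6−i} with p = 0.89
C(6,2)·0.89^2·0.11^4 = 0.001740
C(6,3)·0.89^3·0.11^3 = 0.018766
C(6,4)·0.89^4·0.11^2 = 0.113877
C(6,5)·0.89^5·0.11^1 = 0.368548
C(6,6)·0.89^6·0.11^0 = 0.496981
Sum = 0.9999

0.9999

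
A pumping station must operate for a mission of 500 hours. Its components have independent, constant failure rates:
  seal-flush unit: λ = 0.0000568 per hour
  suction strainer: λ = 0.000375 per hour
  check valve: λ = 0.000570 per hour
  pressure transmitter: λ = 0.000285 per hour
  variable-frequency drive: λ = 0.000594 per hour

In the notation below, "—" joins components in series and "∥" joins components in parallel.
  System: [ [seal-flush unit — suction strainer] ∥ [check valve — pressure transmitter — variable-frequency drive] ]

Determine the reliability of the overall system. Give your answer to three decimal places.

0.900

R(seal-flush unit) = exp(−0.0000568 × 500) = 0.97200
R(suction strainer) = exp(−0.000375 × 500) = 0.82903
R(check valve) = exp(−0.000570 × 500) = 0.75201
R(pressure transmitter) = exp(−0.000285 × 500) = 0.86719
R(variable-frequency drive) = exp(−0.000594 × 500) = 0.74304
Series (seal-flush unit and suction strainer): 0.97200 × 0.82903 = 0.80582
Series (check valve, pressure transmitter, and variable-frequency drive): 0.75201 × 0.86719 × 0.74304 = 0.48456
Parallel ([0.80582] and [0.48456]): 1 − (1 − 0.80582)(1 − 0.48456) = 0.900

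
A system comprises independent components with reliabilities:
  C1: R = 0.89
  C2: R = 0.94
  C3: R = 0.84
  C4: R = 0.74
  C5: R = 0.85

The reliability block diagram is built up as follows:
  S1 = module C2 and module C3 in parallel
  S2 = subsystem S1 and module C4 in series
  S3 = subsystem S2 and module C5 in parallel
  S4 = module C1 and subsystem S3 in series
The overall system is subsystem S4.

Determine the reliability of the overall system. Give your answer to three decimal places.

0.854

Parallel (C2 and C3): 1 − (1 − 0.94000)(1 − 0.84000) = 0.99040
Series ([0.99040] and C4): 0.99040 × 0.74000 = 0.73290
Parallel ([0.73290] and C5): 1 − (1 − 0.73290)(1 − 0.85000) = 0.95994
Series (C1 and [0.95994]): 0.89000 × 0.95994 = 0.854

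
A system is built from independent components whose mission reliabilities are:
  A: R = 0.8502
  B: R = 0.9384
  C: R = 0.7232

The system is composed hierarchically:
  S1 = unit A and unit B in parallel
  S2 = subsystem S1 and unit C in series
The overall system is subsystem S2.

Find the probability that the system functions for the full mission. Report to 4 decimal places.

0.7165

Parallel (A and B): 1 − (1 − 0.850200)(1 − 0.938400) = 0.990772
Series ([0.990772] and C): 0.990772 × 0.723200 = 0.7165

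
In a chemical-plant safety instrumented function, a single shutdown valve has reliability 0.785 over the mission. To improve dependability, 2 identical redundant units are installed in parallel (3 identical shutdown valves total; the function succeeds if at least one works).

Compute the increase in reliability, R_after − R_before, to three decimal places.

0.205

R_before = 0.785
R_after = 1 − (1 − 0.785)^3 = 0.990
ΔR = 0.990 − 0.785 = 0.205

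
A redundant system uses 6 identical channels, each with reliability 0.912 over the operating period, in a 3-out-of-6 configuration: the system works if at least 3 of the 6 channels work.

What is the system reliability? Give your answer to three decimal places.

R = Σ_{i=3}^{6} C(6,i) p^i (1−p)^{6−i} with p = 0.912
C(6,3)·0.912^3·0.088^3 = 0.01034
C(6,4)·0.912^4·0.088^2 = 0.08036
C(6,5)·0.912^5·0.088^1 = 0.33313
C(6,6)·0.912^6·0.088^0 = 0.57540
Sum = 0.999

0.999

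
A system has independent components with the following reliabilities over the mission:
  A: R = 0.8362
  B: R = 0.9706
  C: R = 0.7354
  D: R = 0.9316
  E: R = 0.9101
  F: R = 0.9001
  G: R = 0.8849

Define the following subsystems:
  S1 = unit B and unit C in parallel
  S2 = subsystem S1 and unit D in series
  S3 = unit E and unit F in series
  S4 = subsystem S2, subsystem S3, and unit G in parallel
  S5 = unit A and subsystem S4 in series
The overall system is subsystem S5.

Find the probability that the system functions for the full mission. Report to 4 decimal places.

0.8349

Parallel (B and C): 1 − (1 − 0.970600)(1 − 0.735400) = 0.992221
Series ([0.992221] and D): 0.992221 × 0.931600 = 0.924353
Series (E and F): 0.910100 × 0.900100 = 0.819181
Parallel ([0.924353], [0.819181], and G): 1 − (1 − 0.924353)(1 − 0.819181)(1 − 0.884900) = 0.998426
Series (A and [0.998426]): 0.836200 × 0.998426 = 0.8349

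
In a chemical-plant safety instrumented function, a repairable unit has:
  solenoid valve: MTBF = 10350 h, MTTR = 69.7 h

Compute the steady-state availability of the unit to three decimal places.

0.993

A(solenoid valve) = MTBF/(MTBF+MTTR) = 10350/(10350+69.7) = 0.993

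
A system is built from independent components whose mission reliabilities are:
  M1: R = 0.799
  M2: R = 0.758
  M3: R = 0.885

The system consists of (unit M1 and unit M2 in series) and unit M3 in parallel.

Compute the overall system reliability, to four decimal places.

0.9546

Series (M1 and M2): 0.799000 × 0.758000 = 0.605642
Parallel ([0.605642] and M3): 1 − (1 − 0.605642)(1 − 0.885000) = 0.9546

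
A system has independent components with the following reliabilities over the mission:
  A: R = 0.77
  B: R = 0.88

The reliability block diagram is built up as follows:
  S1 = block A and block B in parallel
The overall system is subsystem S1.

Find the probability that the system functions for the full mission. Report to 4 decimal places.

Parallel (A and B): 1 − (1 − 0.770000)(1 − 0.880000) = 0.9724

0.9724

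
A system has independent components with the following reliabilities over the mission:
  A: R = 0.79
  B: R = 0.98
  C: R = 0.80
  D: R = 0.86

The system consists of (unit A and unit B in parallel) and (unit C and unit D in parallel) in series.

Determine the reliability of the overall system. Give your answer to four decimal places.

0.9679

Parallel (A and B): 1 − (1 − 0.790000)(1 − 0.980000) = 0.995800
Parallel (C and D): 1 − (1 − 0.800000)(1 − 0.860000) = 0.972000
Series ([0.995800] and [0.972000]): 0.995800 × 0.972000 = 0.9679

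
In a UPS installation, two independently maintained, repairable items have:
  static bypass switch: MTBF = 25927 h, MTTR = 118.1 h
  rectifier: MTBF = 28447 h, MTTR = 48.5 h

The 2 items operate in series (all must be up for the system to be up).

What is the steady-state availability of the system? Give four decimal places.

A(static bypass switch) = MTBF/(MTBF+MTTR) = 25927/(25927+118.1) = 0.995466
A(rectifier) = MTBF/(MTBF+MTTR) = 28447/(28447+48.5) = 0.998298
Series availability: 0.995466 × 0.998298 = 0.9938

0.9938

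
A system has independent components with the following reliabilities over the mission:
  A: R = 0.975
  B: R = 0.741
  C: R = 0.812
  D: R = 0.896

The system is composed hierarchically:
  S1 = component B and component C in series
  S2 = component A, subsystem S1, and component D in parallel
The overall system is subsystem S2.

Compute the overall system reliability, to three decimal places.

Series (B and C): 0.74100 × 0.81200 = 0.60169
Parallel (A, [0.60169], and D): 1 − (1 − 0.97500)(1 − 0.60169)(1 − 0.89600) = 0.999

0.999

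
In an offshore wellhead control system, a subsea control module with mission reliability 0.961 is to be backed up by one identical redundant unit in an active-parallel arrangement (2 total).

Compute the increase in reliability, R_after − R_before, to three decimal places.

R_before = 0.961
R_after = 1 − (1 − 0.961)^2 = 0.998
ΔR = 0.998 − 0.961 = 0.037

0.037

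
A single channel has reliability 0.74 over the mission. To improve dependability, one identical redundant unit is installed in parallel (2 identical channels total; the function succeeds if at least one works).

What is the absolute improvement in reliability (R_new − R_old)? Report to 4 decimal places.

0.1924

R_before = 0.74
R_after = 1 − (1 − 0.74)^2 = 0.9324
ΔR = 0.9324 − 0.74 = 0.1924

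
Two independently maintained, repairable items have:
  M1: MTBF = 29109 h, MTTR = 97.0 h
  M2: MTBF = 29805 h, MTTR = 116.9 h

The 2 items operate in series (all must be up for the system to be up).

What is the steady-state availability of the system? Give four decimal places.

A(M1) = MTBF/(MTBF+MTTR) = 29109/(29109+97.0) = 0.996679
A(M2) = MTBF/(MTBF+MTTR) = 29805/(29805+116.9) = 0.996093
Series availability: 0.996679 × 0.996093 = 0.9928

0.9928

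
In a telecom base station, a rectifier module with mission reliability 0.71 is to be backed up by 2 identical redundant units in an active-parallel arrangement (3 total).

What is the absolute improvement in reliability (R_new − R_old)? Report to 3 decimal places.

R_before = 0.71
R_after = 1 − (1 − 0.71)^3 = 0.976
ΔR = 0.976 − 0.71 = 0.266

0.266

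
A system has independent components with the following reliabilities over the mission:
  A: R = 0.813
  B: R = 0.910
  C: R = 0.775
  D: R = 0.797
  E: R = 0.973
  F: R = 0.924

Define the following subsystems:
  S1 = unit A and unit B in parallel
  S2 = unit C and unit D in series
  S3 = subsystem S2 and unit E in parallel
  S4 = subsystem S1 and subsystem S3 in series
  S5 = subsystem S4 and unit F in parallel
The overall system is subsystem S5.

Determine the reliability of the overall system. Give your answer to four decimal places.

0.9979

Parallel (A and B): 1 − (1 − 0.813000)(1 − 0.910000) = 0.983170
Series (C and D): 0.775000 × 0.797000 = 0.617675
Parallel ([0.617675] and E): 1 − (1 − 0.617675)(1 − 0.973000) = 0.989677
Series ([0.983170] and [0.989677]): 0.983170 × 0.989677 = 0.973021
Parallel ([0.973021] and F): 1 − (1 − 0.973021)(1 − 0.924000) = 0.9979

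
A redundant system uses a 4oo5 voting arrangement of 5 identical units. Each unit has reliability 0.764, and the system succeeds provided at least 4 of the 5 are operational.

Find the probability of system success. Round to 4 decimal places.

0.6623

R = Σ_{i=4}^{5} C(5,i) p^i (1−p)^{5−i} with p = 0.764
C(5,4)·0.764^4·0.236^1 = 0.402027
C(5,5)·0.764^5·0.236^0 = 0.260296
Sum = 0.6623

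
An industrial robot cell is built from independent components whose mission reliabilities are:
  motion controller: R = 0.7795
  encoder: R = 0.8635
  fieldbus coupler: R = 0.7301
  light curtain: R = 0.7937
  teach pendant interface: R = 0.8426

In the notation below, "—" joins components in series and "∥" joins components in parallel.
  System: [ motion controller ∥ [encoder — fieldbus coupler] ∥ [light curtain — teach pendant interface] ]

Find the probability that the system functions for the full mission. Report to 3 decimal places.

0.973

Series (encoder and fieldbus coupler): 0.86350 × 0.73010 = 0.63044
Series (light curtain and teach pendant interface): 0.79370 × 0.84260 = 0.66877
Parallel (motion controller, [0.63044], and [0.66877]): 1 − (1 − 0.77950)(1 − 0.63044)(1 − 0.66877) = 0.973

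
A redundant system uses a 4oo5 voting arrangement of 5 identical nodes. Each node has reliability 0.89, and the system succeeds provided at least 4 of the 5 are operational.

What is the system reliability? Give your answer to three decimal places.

R = Σ_{i=4}^{5} C(5,i) p^i (1−p)^{5−i} with p = 0.89
C(5,4)·0.89^4·0.11^1 = 0.34508
C(5,5)·0.89^5·0.11^0 = 0.55841
Sum = 0.903

0.903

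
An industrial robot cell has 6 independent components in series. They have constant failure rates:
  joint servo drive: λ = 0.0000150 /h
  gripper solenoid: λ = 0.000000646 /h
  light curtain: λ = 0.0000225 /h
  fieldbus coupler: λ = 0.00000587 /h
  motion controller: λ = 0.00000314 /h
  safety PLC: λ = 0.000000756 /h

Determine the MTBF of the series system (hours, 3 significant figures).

20900

Series of exponential components: λ_sys = Σ λ_i
λ_sys = 0.0000150 + 0.000000646 + 0.0000225 + 0.00000587 + 0.00000314 + 0.000000756 = 4.7912e-05 /h
MTBF = 1 / λ_sys = 20900 h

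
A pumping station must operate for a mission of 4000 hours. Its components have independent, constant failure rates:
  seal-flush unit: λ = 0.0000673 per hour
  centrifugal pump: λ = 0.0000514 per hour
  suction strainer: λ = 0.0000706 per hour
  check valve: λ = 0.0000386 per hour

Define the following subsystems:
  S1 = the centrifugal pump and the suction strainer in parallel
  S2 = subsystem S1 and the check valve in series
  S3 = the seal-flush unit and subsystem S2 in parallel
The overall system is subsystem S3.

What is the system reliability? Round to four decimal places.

0.9570

R(seal-flush unit) = exp(−0.0000673 × 4000) = 0.763990
R(centrifugal pump) = exp(−0.0000514 × 4000) = 0.814159
R(suction strainer) = exp(−0.0000706 × 4000) = 0.753972
R(check valve) = exp(−0.0000386 × 4000) = 0.856929
Parallel (centrifugal pump and suction strainer): 1 − (1 − 0.814159)(1 − 0.753972) = 0.954278
Series ([0.954278] and check valve): 0.954278 × 0.856929 = 0.817748
Parallel (seal-flush unit and [0.817748]): 1 − (1 − 0.763990)(1 − 0.817748) = 0.9570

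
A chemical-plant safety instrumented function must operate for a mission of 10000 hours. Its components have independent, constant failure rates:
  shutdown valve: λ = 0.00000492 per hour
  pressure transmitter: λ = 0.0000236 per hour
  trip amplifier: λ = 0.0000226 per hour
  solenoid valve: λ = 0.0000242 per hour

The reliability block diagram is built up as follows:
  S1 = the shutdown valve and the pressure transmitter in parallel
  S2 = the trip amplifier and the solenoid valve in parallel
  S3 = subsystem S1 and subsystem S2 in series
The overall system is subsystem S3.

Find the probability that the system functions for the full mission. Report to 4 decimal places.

0.9469

R(shutdown valve) = exp(−0.00000492 × 10000) = 0.951991
R(pressure transmitter) = exp(−0.0000236 × 10000) = 0.789781
R(trip amplifier) = exp(−0.0000226 × 10000) = 0.797718
R(solenoid valve) = exp(−0.0000242 × 10000) = 0.785056
Parallel (shutdown valve and pressure transmitter): 1 − (1 − 0.951991)(1 − 0.789781) = 0.989908
Parallel (trip amplifier and solenoid valve): 1 − (1 − 0.797718)(1 − 0.785056) = 0.956521
Series ([0.989908] and [0.956521]): 0.989908 × 0.956521 = 0.9469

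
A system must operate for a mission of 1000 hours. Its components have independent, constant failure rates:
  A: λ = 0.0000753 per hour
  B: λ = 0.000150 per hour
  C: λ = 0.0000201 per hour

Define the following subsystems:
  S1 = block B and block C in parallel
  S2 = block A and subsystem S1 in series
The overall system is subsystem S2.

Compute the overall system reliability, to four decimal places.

0.9249

R(A) = exp(−0.0000753 × 1000) = 0.927465
R(B) = exp(−0.000150 × 1000) = 0.860708
R(C) = exp(−0.0000201 × 1000) = 0.980101
Parallel (B and C): 1 − (1 − 0.860708)(1 − 0.980101) = 0.997228
Series (A and [0.997228]): 0.927465 × 0.997228 = 0.9249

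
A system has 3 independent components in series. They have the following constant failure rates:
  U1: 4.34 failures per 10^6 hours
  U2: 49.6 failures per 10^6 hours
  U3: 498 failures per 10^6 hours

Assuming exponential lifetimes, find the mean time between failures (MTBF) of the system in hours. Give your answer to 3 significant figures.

Series of exponential components: λ_sys = Σ λ_i
λ_sys = 0.00000434 + 0.0000496 + 0.000498 = 5.5194e-04 /h
MTBF = 1 / λ_sys = 1810 h

1810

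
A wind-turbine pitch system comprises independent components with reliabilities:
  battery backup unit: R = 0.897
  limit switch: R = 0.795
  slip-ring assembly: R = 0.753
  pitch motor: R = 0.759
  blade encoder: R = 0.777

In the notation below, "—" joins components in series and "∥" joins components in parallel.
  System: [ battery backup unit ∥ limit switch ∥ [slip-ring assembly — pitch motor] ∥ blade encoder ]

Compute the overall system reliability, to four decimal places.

Series (slip-ring assembly and pitch motor): 0.753000 × 0.759000 = 0.571527
Parallel (battery backup unit, limit switch, [0.571527], and blade encoder): 1 − (1 − 0.897000)(1 − 0.795000)(1 − 0.571527)(1 − 0.777000) = 0.9980

0.9980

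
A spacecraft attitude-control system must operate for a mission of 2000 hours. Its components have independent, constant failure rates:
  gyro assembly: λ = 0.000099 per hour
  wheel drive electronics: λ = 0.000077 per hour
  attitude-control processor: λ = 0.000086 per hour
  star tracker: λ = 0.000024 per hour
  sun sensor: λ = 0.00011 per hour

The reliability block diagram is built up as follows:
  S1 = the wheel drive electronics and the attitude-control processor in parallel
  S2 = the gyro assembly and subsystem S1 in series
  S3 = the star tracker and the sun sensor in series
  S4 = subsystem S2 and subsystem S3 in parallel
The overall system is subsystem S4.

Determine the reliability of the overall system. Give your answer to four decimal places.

R(gyro assembly) = exp(−0.000099 × 2000) = 0.820370
R(wheel drive electronics) = exp(−0.000077 × 2000) = 0.857272
R(attitude-control processor) = exp(−0.000086 × 2000) = 0.841979
R(star tracker) = exp(−0.000024 × 2000) = 0.953134
R(sun sensor) = exp(−0.00011 × 2000) = 0.802519
Parallel (wheel drive electronics and attitude-control processor): 1 − (1 − 0.857272)(1 − 0.841979) = 0.977446
Series (gyro assembly and [0.977446]): 0.820370 × 0.977446 = 0.801867
Series (star tracker and sun sensor): 0.953134 × 0.802519 = 0.764908
Parallel ([0.801867] and [0.764908]): 1 − (1 − 0.801867)(1 − 0.764908) = 0.9534

0.9534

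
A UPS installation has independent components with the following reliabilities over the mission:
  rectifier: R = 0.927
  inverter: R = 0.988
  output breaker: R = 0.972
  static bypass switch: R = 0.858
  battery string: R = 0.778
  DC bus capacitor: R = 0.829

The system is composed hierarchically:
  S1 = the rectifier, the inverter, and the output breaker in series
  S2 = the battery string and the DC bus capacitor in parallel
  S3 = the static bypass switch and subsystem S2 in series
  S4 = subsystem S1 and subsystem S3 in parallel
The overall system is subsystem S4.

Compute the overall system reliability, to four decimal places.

Series (rectifier, inverter, and output breaker): 0.927000 × 0.988000 × 0.972000 = 0.890231
Parallel (battery string and DC bus capacitor): 1 − (1 − 0.778000)(1 − 0.829000) = 0.962038
Series (static bypass switch and [0.962038]): 0.858000 × 0.962038 = 0.825429
Parallel ([0.890231] and [0.825429]): 1 − (1 − 0.890231)(1 − 0.825429) = 0.9808

0.9808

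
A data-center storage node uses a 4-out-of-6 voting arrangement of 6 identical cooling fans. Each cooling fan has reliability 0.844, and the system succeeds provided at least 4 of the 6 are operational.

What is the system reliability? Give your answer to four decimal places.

R = Σ_{i=4}^{6} C(6,i) p^i (1−p)^{6−i} with p = 0.844
C(6,4)·0.844^4·0.156^2 = 0.185230
C(6,5)·0.844^5·0.156^1 = 0.400856
C(6,6)·0.844^6·0.156^0 = 0.361455
Sum = 0.9475

0.9475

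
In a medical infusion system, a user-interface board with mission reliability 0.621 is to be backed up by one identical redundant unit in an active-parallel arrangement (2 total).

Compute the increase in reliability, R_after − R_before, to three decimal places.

R_before = 0.621
R_after = 1 − (1 − 0.621)^2 = 0.856
ΔR = 0.856 − 0.621 = 0.235

0.235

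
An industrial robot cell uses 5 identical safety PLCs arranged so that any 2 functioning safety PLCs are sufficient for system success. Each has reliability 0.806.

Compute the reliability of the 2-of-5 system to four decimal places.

0.9940

R = Σ_{i=2}^{5} C(5,i) p^i (1−p)^{5−i} with p = 0.806
C(5,2)·0.806^2·0.194^3 = 0.047432
C(5,3)·0.806^3·0.194^2 = 0.197065
C(5,4)·0.806^4·0.194^1 = 0.409366
C(5,5)·0.806^5·0.194^0 = 0.340154
Sum = 0.9940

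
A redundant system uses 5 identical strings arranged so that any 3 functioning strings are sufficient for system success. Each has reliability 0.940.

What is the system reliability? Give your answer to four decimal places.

R = Σ_{i=3}^{5} C(5,i) p^i (1−p)^{5−i} with p = 0.940
C(5,3)·0.940^3·0.060^2 = 0.029901
C(5,4)·0.940^4·0.060^1 = 0.234225
C(5,5)·0.940^5·0.060^0 = 0.733904
Sum = 0.9980

0.9980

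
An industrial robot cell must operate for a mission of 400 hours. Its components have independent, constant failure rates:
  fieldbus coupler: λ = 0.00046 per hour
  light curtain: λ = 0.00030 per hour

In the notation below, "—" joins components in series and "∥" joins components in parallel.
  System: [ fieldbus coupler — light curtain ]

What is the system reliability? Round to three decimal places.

R(fieldbus coupler) = exp(−0.00046 × 400) = 0.83194
R(light curtain) = exp(−0.00030 × 400) = 0.88692
Series (fieldbus coupler and light curtain): 0.83194 × 0.88692 = 0.738

0.738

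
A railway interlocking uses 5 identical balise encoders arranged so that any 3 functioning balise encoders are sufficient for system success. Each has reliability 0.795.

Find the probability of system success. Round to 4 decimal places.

R = Σ_{i=3}^{5} C(5,i) p^i (1−p)^{5−i} with p = 0.795
C(5,3)·0.795^3·0.205^2 = 0.211159
C(5,4)·0.795^4·0.205^1 = 0.409442
C(5,5)·0.795^5·0.205^0 = 0.317567
Sum = 0.9382

0.9382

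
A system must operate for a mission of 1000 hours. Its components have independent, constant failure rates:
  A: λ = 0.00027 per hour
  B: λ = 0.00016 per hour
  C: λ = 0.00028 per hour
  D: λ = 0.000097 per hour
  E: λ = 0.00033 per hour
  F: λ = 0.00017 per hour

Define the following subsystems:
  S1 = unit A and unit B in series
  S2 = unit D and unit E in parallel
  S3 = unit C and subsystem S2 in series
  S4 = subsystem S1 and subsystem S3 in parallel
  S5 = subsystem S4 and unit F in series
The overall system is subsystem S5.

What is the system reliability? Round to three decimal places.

R(A) = exp(−0.00027 × 1000) = 0.76338
R(B) = exp(−0.00016 × 1000) = 0.85214
R(C) = exp(−0.00028 × 1000) = 0.75578
R(D) = exp(−0.000097 × 1000) = 0.90756
R(E) = exp(−0.00033 × 1000) = 0.71892
R(F) = exp(−0.00017 × 1000) = 0.84366
Series (A and B): 0.76338 × 0.85214 = 0.65051
Parallel (D and E): 1 − (1 − 0.90756)(1 − 0.71892) = 0.97402
Series (C and [0.97402]): 0.75578 × 0.97402 = 0.73614
Parallel ([0.65051] and [0.73614]): 1 − (1 − 0.65051)(1 − 0.73614) = 0.90778
Series ([0.90778] and F): 0.90778 × 0.84366 = 0.766

0.766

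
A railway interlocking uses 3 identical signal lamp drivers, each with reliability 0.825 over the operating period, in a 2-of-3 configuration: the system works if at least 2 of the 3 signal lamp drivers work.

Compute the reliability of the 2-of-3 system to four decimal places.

0.9188

R = Σ_{i=2}^{3} C(3,i) p^i (1−p)^{3−i} with p = 0.825
C(3,2)·0.825^2·0.175^1 = 0.357328
C(3,3)·0.825^3·0.175^0 = 0.561516
Sum = 0.9188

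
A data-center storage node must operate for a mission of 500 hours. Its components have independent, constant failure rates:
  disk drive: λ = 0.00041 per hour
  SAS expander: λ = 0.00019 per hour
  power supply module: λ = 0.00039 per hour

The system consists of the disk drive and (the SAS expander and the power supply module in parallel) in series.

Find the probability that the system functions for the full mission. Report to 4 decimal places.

R(disk drive) = exp(−0.00041 × 500) = 0.814647
R(SAS expander) = exp(−0.00019 × 500) = 0.909373
R(power supply module) = exp(−0.00039 × 500) = 0.822835
Parallel (SAS expander and power supply module): 1 − (1 − 0.909373)(1 − 0.822835) = 0.983944
Series (disk drive and [0.983944]): 0.814647 × 0.983944 = 0.8016

0.8016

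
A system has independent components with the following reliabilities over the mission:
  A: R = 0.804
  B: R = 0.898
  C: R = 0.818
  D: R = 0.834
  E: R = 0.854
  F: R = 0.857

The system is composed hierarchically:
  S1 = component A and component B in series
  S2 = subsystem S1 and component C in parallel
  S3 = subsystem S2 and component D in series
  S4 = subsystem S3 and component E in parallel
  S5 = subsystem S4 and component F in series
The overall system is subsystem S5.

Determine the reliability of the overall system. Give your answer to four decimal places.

Series (A and B): 0.804000 × 0.898000 = 0.721992
Parallel ([0.721992] and C): 1 − (1 − 0.721992)(1 − 0.818000) = 0.949403
Series ([0.949403] and D): 0.949403 × 0.834000 = 0.791802
Parallel ([0.791802] and E): 1 − (1 − 0.791802)(1 − 0.854000) = 0.969603
Series ([0.969603] and F): 0.969603 × 0.857000 = 0.8309

0.8309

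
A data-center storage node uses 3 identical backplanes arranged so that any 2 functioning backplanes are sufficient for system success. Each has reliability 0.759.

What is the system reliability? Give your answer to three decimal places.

R = Σ_{i=2}^{3} C(3,i) p^i (1−p)^{3−i} with p = 0.759
C(3,2)·0.759^2·0.241^1 = 0.41651
C(3,3)·0.759^3·0.241^0 = 0.43725
Sum = 0.854

0.854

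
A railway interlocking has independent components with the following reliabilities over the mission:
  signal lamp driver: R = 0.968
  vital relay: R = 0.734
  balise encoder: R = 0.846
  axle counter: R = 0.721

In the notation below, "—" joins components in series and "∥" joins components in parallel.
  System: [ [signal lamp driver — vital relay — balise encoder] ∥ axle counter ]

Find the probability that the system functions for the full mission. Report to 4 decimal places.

Series (signal lamp driver, vital relay, and balise encoder): 0.968000 × 0.734000 × 0.846000 = 0.601093
Parallel ([0.601093] and axle counter): 1 − (1 − 0.601093)(1 − 0.721000) = 0.8887

0.8887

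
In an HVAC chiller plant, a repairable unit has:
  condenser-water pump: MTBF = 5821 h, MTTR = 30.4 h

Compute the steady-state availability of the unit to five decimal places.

0.99480

A(condenser-water pump) = MTBF/(MTBF+MTTR) = 5821/(5821+30.4) = 0.99480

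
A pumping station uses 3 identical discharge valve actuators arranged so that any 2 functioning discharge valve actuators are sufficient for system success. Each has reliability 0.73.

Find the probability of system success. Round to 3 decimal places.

0.821

R = Σ_{i=2}^{3} C(3,i) p^i (1−p)^{3−i} with p = 0.73
C(3,2)·0.73^2·0.27^1 = 0.43165
C(3,3)·0.73^3·0.27^0 = 0.38902
Sum = 0.821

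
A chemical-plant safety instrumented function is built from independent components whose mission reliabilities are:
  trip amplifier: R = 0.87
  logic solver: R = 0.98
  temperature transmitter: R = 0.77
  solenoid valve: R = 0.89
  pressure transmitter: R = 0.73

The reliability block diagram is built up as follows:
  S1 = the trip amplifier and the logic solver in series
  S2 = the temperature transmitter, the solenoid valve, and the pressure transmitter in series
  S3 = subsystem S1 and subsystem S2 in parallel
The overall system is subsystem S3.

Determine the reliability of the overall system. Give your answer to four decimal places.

Series (trip amplifier and logic solver): 0.870000 × 0.980000 = 0.852600
Series (temperature transmitter, solenoid valve, and pressure transmitter): 0.770000 × 0.890000 × 0.730000 = 0.500269
Parallel ([0.852600] and [0.500269]): 1 − (1 − 0.852600)(1 − 0.500269) = 0.9263

0.9263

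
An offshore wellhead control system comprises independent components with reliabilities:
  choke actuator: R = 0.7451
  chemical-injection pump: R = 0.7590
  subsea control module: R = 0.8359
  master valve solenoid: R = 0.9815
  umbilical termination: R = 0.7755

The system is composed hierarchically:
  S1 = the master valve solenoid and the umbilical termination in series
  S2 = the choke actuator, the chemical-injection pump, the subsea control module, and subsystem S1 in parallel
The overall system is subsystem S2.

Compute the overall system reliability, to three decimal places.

0.998

Series (master valve solenoid and umbilical termination): 0.98150 × 0.77550 = 0.76115
Parallel (choke actuator, chemical-injection pump, subsea control module, and [0.76115]): 1 − (1 − 0.74510)(1 − 0.75900)(1 − 0.83590)(1 − 0.76115) = 0.998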